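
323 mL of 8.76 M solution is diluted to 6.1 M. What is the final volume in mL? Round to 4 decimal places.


Dilution: M1*V1 = M2*V2, solve for V2.
V2 = M1*V1 / M2
V2 = 8.76 * 323 / 6.1
V2 = 2829.48 / 6.1
V2 = 463.84918033 mL, rounded to 4 dp:

463.8492 mL


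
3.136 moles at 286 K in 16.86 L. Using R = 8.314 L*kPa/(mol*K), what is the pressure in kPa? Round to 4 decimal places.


PV = nRT, solve for P = nRT / V.
nRT = 3.136 * 8.314 * 286 = 7456.7933
P = 7456.7933 / 16.86
P = 442.27718268 kPa, rounded to 4 dp:

442.2772 kPa


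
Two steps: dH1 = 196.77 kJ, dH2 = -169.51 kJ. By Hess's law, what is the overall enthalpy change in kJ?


Hess's law: enthalpy is a state function, so add the step enthalpies.
dH_total = dH1 + dH2 = 196.77 + (-169.51)
dH_total = 27.26 kJ:

27.26 kJ


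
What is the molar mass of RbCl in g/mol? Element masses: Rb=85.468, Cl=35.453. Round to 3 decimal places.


M = sum(count * atomic_mass) over atoms.
M = 1*85.468 + 1*35.453
M = 85.468 + 35.453
M = 120.921 g/mol, rounded to 3 dp:

120.921 g/mol


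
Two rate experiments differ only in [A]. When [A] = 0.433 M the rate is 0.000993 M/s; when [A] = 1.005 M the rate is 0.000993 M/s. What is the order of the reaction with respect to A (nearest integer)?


Rate is proportional to [A]^n, so rate2/rate1 = ([A]2/[A]1)^n. Take logs to solve for n.
rate2/rate1 = 0.000993 / 0.000993 = 1.0
[A]2/[A]1 = 1.005 / 0.433 = 2.321
n = ln(1.0) / ln(2.321) = 0.0
Nearest integer order:

0


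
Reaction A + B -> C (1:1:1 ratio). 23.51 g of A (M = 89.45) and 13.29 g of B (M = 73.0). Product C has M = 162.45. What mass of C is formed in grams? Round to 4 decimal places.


Find moles of each reactant; the smaller value is the limiting reagent in a 1:1:1 reaction, so moles_C equals moles of the limiter.
n_A = mass_A / M_A = 23.51 / 89.45 = 0.262828 mol
n_B = mass_B / M_B = 13.29 / 73.0 = 0.182055 mol
Limiting reagent: B (smaller), n_limiting = 0.182055 mol
mass_C = n_limiting * M_C = 0.182055 * 162.45
mass_C = 29.57483475 g, rounded to 4 dp:

29.5748 g


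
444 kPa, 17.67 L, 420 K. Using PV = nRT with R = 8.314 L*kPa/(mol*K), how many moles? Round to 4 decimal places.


PV = nRT, solve for n = PV / (RT).
PV = 444 * 17.67 = 7845.48
RT = 8.314 * 420 = 3491.88
n = 7845.48 / 3491.88
n = 2.24677824 mol, rounded to 4 dp:

2.2468 mol


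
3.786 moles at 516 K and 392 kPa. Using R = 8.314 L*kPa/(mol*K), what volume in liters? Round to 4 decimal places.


PV = nRT, solve for V = nRT / P.
nRT = 3.786 * 8.314 * 516 = 16242.0309
V = 16242.0309 / 392
V = 41.4337523 L, rounded to 4 dp:

41.4338 L


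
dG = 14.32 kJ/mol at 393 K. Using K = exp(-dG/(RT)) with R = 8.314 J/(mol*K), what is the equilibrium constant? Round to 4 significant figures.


dG is in kJ/mol; multiply by 1000 to match R in J/(mol*K).
RT = 8.314 * 393 = 3267.402 J/mol
exponent = -dG*1000 / (RT) = -(14.32*1000) / 3267.402 = -4.38268692
K = exp(-4.38268692)
K = 0.012491749, rounded to 4 significant figures:

0.01249


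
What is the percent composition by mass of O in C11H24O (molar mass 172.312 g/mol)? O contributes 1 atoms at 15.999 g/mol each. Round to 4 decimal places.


pct = 100 * (n_elem * M_elem) / M_total
mass_contribution = 1 * 15.999 = 15.999 g/mol
pct = 100 * 15.999 / 172.312
pct = 9.28490181 %, rounded to 4 dp:

9.2849 %


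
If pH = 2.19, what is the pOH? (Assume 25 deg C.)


At 25 deg C, pH + pOH = 14.
pOH = 14 - pH = 14 - 2.19
pOH = 11.81:

11.81


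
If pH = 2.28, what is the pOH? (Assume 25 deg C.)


At 25 deg C, pH + pOH = 14.
pOH = 14 - pH = 14 - 2.28
pOH = 11.72:

11.72


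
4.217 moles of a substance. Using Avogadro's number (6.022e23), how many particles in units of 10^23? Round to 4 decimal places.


N = n * NA, then divide by 1e23 for the requested units.
N / 1e23 = n * 6.022
N / 1e23 = 4.217 * 6.022
N / 1e23 = 25.394774, rounded to 4 dp:

25.3948


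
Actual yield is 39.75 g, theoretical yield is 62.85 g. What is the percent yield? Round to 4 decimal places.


% yield = 100 * actual / theoretical
% yield = 100 * 39.75 / 62.85
% yield = 63.24582339 %, rounded to 4 dp:

63.2458 %


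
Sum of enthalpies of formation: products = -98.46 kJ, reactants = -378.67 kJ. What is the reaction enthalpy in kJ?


dH_rxn = sum(dH_f products) - sum(dH_f reactants)
dH_rxn = -98.46 - (-378.67)
dH_rxn = 280.21 kJ:

280.21 kJ


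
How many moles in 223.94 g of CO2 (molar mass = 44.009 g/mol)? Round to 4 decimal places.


n = mass / M
n = 223.94 / 44.009
n = 5.08850462 mol, rounded to 4 dp:

5.0885 mol


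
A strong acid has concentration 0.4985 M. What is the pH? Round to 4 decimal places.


A strong acid dissociates completely, so [H+] equals the given concentration.
pH = -log10([H+]) = -log10(0.4985)
pH = 0.30233484, rounded to 4 dp:

0.3023


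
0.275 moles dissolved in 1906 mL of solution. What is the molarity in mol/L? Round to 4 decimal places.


Convert volume to liters: V_L = V_mL / 1000.
V_L = 1906 / 1000 = 1.906 L
M = n / V_L = 0.275 / 1.906
M = 0.14428122 mol/L, rounded to 4 dp:

0.1443 mol/L


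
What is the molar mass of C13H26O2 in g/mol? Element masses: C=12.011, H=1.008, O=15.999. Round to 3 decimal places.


M = sum(count * atomic_mass) over atoms.
M = 13*12.011 + 26*1.008 + 2*15.999
M = 156.143 + 26.208 + 31.998
M = 214.349 g/mol, rounded to 3 dp:

214.349 g/mol


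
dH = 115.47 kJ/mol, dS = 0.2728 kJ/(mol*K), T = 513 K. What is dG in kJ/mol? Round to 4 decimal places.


Gibbs: dG = dH - T*dS (consistent units, dS already in kJ/(mol*K)).
T*dS = 513 * 0.2728 = 139.9464
dG = 115.47 - (139.9464)
dG = -24.4764 kJ/mol, rounded to 4 dp:

-24.4764 kJ/mol


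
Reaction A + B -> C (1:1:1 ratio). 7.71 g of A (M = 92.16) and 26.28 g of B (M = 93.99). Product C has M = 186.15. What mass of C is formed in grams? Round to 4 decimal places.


Find moles of each reactant; the smaller value is the limiting reagent in a 1:1:1 reaction, so moles_C equals moles of the limiter.
n_A = mass_A / M_A = 7.71 / 92.16 = 0.083659 mol
n_B = mass_B / M_B = 26.28 / 93.99 = 0.279604 mol
Limiting reagent: A (smaller), n_limiting = 0.083659 mol
mass_C = n_limiting * M_C = 0.083659 * 186.15
mass_C = 15.57312285 g, rounded to 4 dp:

15.5731 g


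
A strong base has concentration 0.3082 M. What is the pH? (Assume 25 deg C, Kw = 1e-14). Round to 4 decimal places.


A strong base dissociates completely, so [OH-] equals the given concentration.
pOH = -log10([OH-]) = -log10(0.3082) = 0.511167
pH = 14 - pOH = 14 - 0.511167
pH = 13.488833, rounded to 4 dp:

13.4888


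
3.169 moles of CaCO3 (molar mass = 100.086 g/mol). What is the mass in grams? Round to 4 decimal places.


mass = n * M
mass = 3.169 * 100.086
mass = 317.172534 g, rounded to 4 dp:

317.1725 g


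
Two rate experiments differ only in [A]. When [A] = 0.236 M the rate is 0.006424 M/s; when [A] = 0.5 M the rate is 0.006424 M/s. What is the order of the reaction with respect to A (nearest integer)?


Rate is proportional to [A]^n, so rate2/rate1 = ([A]2/[A]1)^n. Take logs to solve for n.
rate2/rate1 = 0.006424 / 0.006424 = 1.0
[A]2/[A]1 = 0.5 / 0.236 = 2.1186
n = ln(1.0) / ln(2.1186) = 0.0
Nearest integer order:

0


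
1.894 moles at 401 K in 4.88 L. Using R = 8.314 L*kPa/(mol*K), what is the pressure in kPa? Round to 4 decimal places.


PV = nRT, solve for P = nRT / V.
nRT = 1.894 * 8.314 * 401 = 6314.4331
P = 6314.4331 / 4.88
P = 1293.94120902 kPa, rounded to 4 dp:

1293.9412 kPa


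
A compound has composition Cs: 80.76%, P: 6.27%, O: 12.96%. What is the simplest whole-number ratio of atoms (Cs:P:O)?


Assume 100 g of compound, divide each mass% by atomic mass to get moles, then normalize by the smallest to get a raw atom ratio.
Moles per 100 g: Cs: 80.76/132.905 = 0.6077, P: 6.27/30.974 = 0.2024, O: 12.96/15.999 = 0.8101
Raw ratio (divide by min = 0.2024): Cs: 3.002, P: 1.0, O: 4.002
Multiply by 1 to clear fractions: Cs: 3.002 ~= 3, P: 1.0 ~= 1, O: 4.002 ~= 4
Reduce by GCD to get the simplest whole-number ratio:

3:1:4


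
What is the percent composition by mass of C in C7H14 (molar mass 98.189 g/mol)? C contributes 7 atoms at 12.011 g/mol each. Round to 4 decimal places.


pct = 100 * (n_elem * M_elem) / M_total
mass_contribution = 7 * 12.011 = 84.077 g/mol
pct = 100 * 84.077 / 98.189
pct = 85.62771797 %, rounded to 4 dp:

85.6277 %


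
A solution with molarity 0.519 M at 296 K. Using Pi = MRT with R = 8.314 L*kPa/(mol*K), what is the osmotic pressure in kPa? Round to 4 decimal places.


Osmotic pressure (van't Hoff): Pi = M*R*T.
RT = 8.314 * 296 = 2460.944
Pi = 0.519 * 2460.944
Pi = 1277.229936 kPa, rounded to 4 dp:

1277.2299 kPa


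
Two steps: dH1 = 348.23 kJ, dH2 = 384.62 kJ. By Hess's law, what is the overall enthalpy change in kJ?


Hess's law: enthalpy is a state function, so add the step enthalpies.
dH_total = dH1 + dH2 = 348.23 + (384.62)
dH_total = 732.85 kJ:

732.85 kJ


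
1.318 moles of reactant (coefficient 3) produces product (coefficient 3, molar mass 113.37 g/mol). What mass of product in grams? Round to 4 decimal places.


Use the coefficient ratio to convert reactant moles to product moles, then multiply by the product's molar mass.
moles_P = moles_R * (coeff_P / coeff_R) = 1.318 * (3/3) = 1.318
mass_P = moles_P * M_P = 1.318 * 113.37
mass_P = 149.42166 g, rounded to 4 dp:

149.4217 g


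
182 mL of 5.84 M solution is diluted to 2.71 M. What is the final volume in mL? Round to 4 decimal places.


Dilution: M1*V1 = M2*V2, solve for V2.
V2 = M1*V1 / M2
V2 = 5.84 * 182 / 2.71
V2 = 1062.88 / 2.71
V2 = 392.20664207 mL, rounded to 4 dp:

392.2066 mL


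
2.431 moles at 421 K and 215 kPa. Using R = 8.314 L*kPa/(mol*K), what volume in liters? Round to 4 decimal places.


PV = nRT, solve for V = nRT / P.
nRT = 2.431 * 8.314 * 421 = 8508.9716
V = 8508.9716 / 215
V = 39.57661209 L, rounded to 4 dp:

39.5766 L


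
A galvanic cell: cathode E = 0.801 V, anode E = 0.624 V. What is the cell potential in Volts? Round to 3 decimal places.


Standard cell potential: E_cell = E_cathode - E_anode.
E_cell = 0.801 - (0.624)
E_cell = 0.177 V, rounded to 3 dp:

0.177 V


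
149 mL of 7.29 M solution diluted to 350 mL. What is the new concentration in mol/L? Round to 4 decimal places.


Dilution: M1*V1 = M2*V2, solve for M2.
M2 = M1*V1 / V2
M2 = 7.29 * 149 / 350
M2 = 1086.21 / 350
M2 = 3.10345714 mol/L, rounded to 4 dp:

3.1035 mol/L


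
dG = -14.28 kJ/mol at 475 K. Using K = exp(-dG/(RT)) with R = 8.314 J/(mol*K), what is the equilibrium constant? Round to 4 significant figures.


dG is in kJ/mol; multiply by 1000 to match R in J/(mol*K).
RT = 8.314 * 475 = 3949.15 J/mol
exponent = -dG*1000 / (RT) = -(-14.28*1000) / 3949.15 = 3.61596799
K = exp(3.61596799)
K = 37.187325, rounded to 4 significant figures:

37.19


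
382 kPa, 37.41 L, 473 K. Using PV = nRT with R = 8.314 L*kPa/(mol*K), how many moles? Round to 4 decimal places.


PV = nRT, solve for n = PV / (RT).
PV = 382 * 37.41 = 14290.62
RT = 8.314 * 473 = 3932.522
n = 14290.62 / 3932.522
n = 3.63395806 mol, rounded to 4 dp:

3.6340 mol


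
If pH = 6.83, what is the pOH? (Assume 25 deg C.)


At 25 deg C, pH + pOH = 14.
pOH = 14 - pH = 14 - 6.83
pOH = 7.17:

7.17


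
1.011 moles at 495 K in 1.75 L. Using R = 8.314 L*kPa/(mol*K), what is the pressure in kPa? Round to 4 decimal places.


PV = nRT, solve for P = nRT / V.
nRT = 1.011 * 8.314 * 495 = 4160.6997
P = 4160.6997 / 1.75
P = 2377.54268571 kPa, rounded to 4 dp:

2377.5427 kPa


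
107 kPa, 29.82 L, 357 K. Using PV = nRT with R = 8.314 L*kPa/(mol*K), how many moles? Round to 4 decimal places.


PV = nRT, solve for n = PV / (RT).
PV = 107 * 29.82 = 3190.74
RT = 8.314 * 357 = 2968.098
n = 3190.74 / 2968.098
n = 1.07501167 mol, rounded to 4 dp:

1.0750 mol


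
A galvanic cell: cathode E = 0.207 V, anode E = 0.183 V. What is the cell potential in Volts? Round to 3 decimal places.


Standard cell potential: E_cell = E_cathode - E_anode.
E_cell = 0.207 - (0.183)
E_cell = 0.024 V, rounded to 3 dp:

0.024 V


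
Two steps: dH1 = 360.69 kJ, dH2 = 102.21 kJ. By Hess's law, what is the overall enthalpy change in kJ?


Hess's law: enthalpy is a state function, so add the step enthalpies.
dH_total = dH1 + dH2 = 360.69 + (102.21)
dH_total = 462.9 kJ:

462.90 kJ


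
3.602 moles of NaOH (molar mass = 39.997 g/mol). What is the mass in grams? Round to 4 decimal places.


mass = n * M
mass = 3.602 * 39.997
mass = 144.069194 g, rounded to 4 dp:

144.0692 g


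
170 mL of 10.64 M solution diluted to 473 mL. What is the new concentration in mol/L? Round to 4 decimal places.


Dilution: M1*V1 = M2*V2, solve for M2.
M2 = M1*V1 / V2
M2 = 10.64 * 170 / 473
M2 = 1808.8 / 473
M2 = 3.82410148 mol/L, rounded to 4 dp:

3.8241 mol/L


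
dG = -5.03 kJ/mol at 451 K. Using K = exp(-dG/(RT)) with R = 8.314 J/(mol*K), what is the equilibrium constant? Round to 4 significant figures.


dG is in kJ/mol; multiply by 1000 to match R in J/(mol*K).
RT = 8.314 * 451 = 3749.614 J/mol
exponent = -dG*1000 / (RT) = -(-5.03*1000) / 3749.614 = 1.34147142
K = exp(1.34147142)
K = 3.8246671, rounded to 4 significant figures:

3.825


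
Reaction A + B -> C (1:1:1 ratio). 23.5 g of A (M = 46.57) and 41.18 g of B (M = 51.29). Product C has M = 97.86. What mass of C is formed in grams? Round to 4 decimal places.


Find moles of each reactant; the smaller value is the limiting reagent in a 1:1:1 reaction, so moles_C equals moles of the limiter.
n_A = mass_A / M_A = 23.5 / 46.57 = 0.504617 mol
n_B = mass_B / M_B = 41.18 / 51.29 = 0.802886 mol
Limiting reagent: A (smaller), n_limiting = 0.504617 mol
mass_C = n_limiting * M_C = 0.504617 * 97.86
mass_C = 49.38181962 g, rounded to 4 dp:

49.3818 g


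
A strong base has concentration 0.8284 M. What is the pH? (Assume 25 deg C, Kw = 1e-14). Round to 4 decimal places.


A strong base dissociates completely, so [OH-] equals the given concentration.
pOH = -log10([OH-]) = -log10(0.8284) = 0.08176
pH = 14 - pOH = 14 - 0.08176
pH = 13.91824, rounded to 4 dp:

13.9182


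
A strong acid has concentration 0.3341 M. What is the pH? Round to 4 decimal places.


A strong acid dissociates completely, so [H+] equals the given concentration.
pH = -log10([H+]) = -log10(0.3341)
pH = 0.47612352, rounded to 4 dp:

0.4761


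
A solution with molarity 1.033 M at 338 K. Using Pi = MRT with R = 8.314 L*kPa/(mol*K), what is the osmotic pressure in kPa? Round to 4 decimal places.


Osmotic pressure (van't Hoff): Pi = M*R*T.
RT = 8.314 * 338 = 2810.132
Pi = 1.033 * 2810.132
Pi = 2902.866356 kPa, rounded to 4 dp:

2902.8664 kPa


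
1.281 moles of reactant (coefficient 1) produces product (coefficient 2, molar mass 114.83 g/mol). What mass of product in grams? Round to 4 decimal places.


Use the coefficient ratio to convert reactant moles to product moles, then multiply by the product's molar mass.
moles_P = moles_R * (coeff_P / coeff_R) = 1.281 * (2/1) = 2.562
mass_P = moles_P * M_P = 2.562 * 114.83
mass_P = 294.19446 g, rounded to 4 dp:

294.1945 g


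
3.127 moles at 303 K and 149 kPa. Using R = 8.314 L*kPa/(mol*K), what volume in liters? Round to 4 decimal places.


PV = nRT, solve for V = nRT / P.
nRT = 3.127 * 8.314 * 303 = 7877.357
V = 7877.357 / 149
V = 52.86816779 L, rounded to 4 dp:

52.8682 L


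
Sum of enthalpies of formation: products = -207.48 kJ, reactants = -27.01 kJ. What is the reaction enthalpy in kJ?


dH_rxn = sum(dH_f products) - sum(dH_f reactants)
dH_rxn = -207.48 - (-27.01)
dH_rxn = -180.47 kJ:

-180.47 kJ


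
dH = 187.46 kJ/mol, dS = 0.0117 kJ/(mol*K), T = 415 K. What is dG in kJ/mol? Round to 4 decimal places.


Gibbs: dG = dH - T*dS (consistent units, dS already in kJ/(mol*K)).
T*dS = 415 * 0.0117 = 4.8555
dG = 187.46 - (4.8555)
dG = 182.6045 kJ/mol, rounded to 4 dp:

182.6045 kJ/mol


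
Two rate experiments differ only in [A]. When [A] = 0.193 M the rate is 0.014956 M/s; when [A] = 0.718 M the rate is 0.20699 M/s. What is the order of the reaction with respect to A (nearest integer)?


Rate is proportional to [A]^n, so rate2/rate1 = ([A]2/[A]1)^n. Take logs to solve for n.
rate2/rate1 = 0.20699 / 0.014956 = 13.8399
[A]2/[A]1 = 0.718 / 0.193 = 3.7202
n = ln(13.8399) / ln(3.7202) = 2.0
Nearest integer order:

2


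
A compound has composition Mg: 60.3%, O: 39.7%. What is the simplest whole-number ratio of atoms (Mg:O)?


Assume 100 g of compound, divide each mass% by atomic mass to get moles, then normalize by the smallest to get a raw atom ratio.
Moles per 100 g: Mg: 60.3/24.305 = 2.481, O: 39.7/15.999 = 2.4814
Raw ratio (divide by min = 2.481): Mg: 1.0, O: 1.0
Multiply by 1 to clear fractions: Mg: 1.0 ~= 1, O: 1.0 ~= 1
Reduce by GCD to get the simplest whole-number ratio:

1:1


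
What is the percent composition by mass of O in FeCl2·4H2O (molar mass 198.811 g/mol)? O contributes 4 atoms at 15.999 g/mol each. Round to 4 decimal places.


pct = 100 * (n_elem * M_elem) / M_total
mass_contribution = 4 * 15.999 = 63.996 g/mol
pct = 100 * 63.996 / 198.811
pct = 32.18936578 %, rounded to 4 dp:

32.1894 %


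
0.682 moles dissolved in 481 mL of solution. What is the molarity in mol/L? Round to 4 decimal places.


Convert volume to liters: V_L = V_mL / 1000.
V_L = 481 / 1000 = 0.481 L
M = n / V_L = 0.682 / 0.481
M = 1.41787942 mol/L, rounded to 4 dp:

1.4179 mol/L


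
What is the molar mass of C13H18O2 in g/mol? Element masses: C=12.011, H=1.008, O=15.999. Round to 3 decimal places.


M = sum(count * atomic_mass) over atoms.
M = 13*12.011 + 18*1.008 + 2*15.999
M = 156.143 + 18.144 + 31.998
M = 206.285 g/mol, rounded to 3 dp:

206.285 g/mol


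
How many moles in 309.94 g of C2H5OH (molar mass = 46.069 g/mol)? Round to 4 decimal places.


n = mass / M
n = 309.94 / 46.069
n = 6.72773449 mol, rounded to 4 dp:

6.7277 mol


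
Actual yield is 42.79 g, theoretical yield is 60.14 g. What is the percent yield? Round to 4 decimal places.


% yield = 100 * actual / theoretical
% yield = 100 * 42.79 / 60.14
% yield = 71.15064849 %, rounded to 4 dp:

71.1506 %


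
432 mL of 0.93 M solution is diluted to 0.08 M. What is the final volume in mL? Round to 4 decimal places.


Dilution: M1*V1 = M2*V2, solve for V2.
V2 = M1*V1 / M2
V2 = 0.93 * 432 / 0.08
V2 = 401.76 / 0.08
V2 = 5022.0 mL, rounded to 4 dp:

5022.0000 mL


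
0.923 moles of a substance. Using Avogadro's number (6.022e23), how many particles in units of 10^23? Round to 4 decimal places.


N = n * NA, then divide by 1e23 for the requested units.
N / 1e23 = n * 6.022
N / 1e23 = 0.923 * 6.022
N / 1e23 = 5.558306, rounded to 4 dp:

5.5583


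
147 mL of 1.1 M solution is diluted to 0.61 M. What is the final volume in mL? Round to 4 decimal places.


Dilution: M1*V1 = M2*V2, solve for V2.
V2 = M1*V1 / M2
V2 = 1.1 * 147 / 0.61
V2 = 161.7 / 0.61
V2 = 265.08196721 mL, rounded to 4 dp:

265.0820 mL


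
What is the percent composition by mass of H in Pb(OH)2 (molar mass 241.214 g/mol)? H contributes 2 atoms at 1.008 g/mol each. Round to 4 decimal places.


pct = 100 * (n_elem * M_elem) / M_total
mass_contribution = 2 * 1.008 = 2.016 g/mol
pct = 100 * 2.016 / 241.214
pct = 0.83577238 %, rounded to 4 dp:

0.8358 %


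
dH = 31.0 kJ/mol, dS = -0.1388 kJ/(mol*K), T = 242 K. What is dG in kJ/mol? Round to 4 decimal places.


Gibbs: dG = dH - T*dS (consistent units, dS already in kJ/(mol*K)).
T*dS = 242 * -0.1388 = -33.5896
dG = 31.0 - (-33.5896)
dG = 64.5896 kJ/mol, rounded to 4 dp:

64.5896 kJ/mol


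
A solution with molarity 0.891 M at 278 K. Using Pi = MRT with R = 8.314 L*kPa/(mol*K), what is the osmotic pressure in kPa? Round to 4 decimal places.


Osmotic pressure (van't Hoff): Pi = M*R*T.
RT = 8.314 * 278 = 2311.292
Pi = 0.891 * 2311.292
Pi = 2059.361172 kPa, rounded to 4 dp:

2059.3612 kPa


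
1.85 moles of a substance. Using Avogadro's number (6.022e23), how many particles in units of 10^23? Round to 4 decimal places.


N = n * NA, then divide by 1e23 for the requested units.
N / 1e23 = n * 6.022
N / 1e23 = 1.85 * 6.022
N / 1e23 = 11.1407, rounded to 4 dp:

11.1407


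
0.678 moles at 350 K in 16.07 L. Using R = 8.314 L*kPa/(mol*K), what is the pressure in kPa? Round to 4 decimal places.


PV = nRT, solve for P = nRT / V.
nRT = 0.678 * 8.314 * 350 = 1972.9122
P = 1972.9122 / 16.07
P = 122.76989421 kPa, rounded to 4 dp:

122.7699 kPa


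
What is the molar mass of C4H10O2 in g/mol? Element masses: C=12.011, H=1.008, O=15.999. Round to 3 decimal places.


M = sum(count * atomic_mass) over atoms.
M = 4*12.011 + 10*1.008 + 2*15.999
M = 48.044 + 10.08 + 31.998
M = 90.122 g/mol, rounded to 3 dp:

90.122 g/mol


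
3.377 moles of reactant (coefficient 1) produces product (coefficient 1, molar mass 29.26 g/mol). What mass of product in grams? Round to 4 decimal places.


Use the coefficient ratio to convert reactant moles to product moles, then multiply by the product's molar mass.
moles_P = moles_R * (coeff_P / coeff_R) = 3.377 * (1/1) = 3.377
mass_P = moles_P * M_P = 3.377 * 29.26
mass_P = 98.81102 g, rounded to 4 dp:

98.8110 g


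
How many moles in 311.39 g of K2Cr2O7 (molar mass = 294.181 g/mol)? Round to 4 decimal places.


n = mass / M
n = 311.39 / 294.181
n = 1.058498 mol, rounded to 4 dp:

1.0585 mol


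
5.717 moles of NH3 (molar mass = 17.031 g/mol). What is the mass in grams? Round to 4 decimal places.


mass = n * M
mass = 5.717 * 17.031
mass = 97.366227 g, rounded to 4 dp:

97.3662 g


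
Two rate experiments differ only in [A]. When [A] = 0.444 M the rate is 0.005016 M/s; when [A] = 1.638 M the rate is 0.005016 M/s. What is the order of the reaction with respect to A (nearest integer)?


Rate is proportional to [A]^n, so rate2/rate1 = ([A]2/[A]1)^n. Take logs to solve for n.
rate2/rate1 = 0.005016 / 0.005016 = 1.0
[A]2/[A]1 = 1.638 / 0.444 = 3.6892
n = ln(1.0) / ln(3.6892) = 0.0
Nearest integer order:

0


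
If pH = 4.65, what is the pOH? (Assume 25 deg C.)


At 25 deg C, pH + pOH = 14.
pOH = 14 - pH = 14 - 4.65
pOH = 9.35:

9.35


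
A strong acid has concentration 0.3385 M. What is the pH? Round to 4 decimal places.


A strong acid dissociates completely, so [H+] equals the given concentration.
pH = -log10([H+]) = -log10(0.3385)
pH = 0.47044133, rounded to 4 dp:

0.4704


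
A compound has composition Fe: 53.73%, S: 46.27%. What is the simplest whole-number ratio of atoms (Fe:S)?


Assume 100 g of compound, divide each mass% by atomic mass to get moles, then normalize by the smallest to get a raw atom ratio.
Moles per 100 g: Fe: 53.73/55.845 = 0.9621, S: 46.27/32.065 = 1.443
Raw ratio (divide by min = 0.9621): Fe: 1.0, S: 1.5
Multiply by 2 to clear fractions: Fe: 2.0 ~= 2, S: 3.0 ~= 3
Reduce by GCD to get the simplest whole-number ratio:

2:3


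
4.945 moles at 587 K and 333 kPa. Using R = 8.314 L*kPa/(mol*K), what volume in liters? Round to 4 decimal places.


PV = nRT, solve for V = nRT / P.
nRT = 4.945 * 8.314 * 587 = 24133.1725
V = 24133.1725 / 333
V = 72.47198949 L, rounded to 4 dp:

72.4720 L


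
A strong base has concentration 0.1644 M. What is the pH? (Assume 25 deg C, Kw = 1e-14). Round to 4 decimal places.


A strong base dissociates completely, so [OH-] equals the given concentration.
pOH = -log10([OH-]) = -log10(0.1644) = 0.784098
pH = 14 - pOH = 14 - 0.784098
pH = 13.215902, rounded to 4 dp:

13.2159


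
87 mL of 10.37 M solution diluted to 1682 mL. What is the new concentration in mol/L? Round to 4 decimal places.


Dilution: M1*V1 = M2*V2, solve for M2.
M2 = M1*V1 / V2
M2 = 10.37 * 87 / 1682
M2 = 902.19 / 1682
M2 = 0.53637931 mol/L, rounded to 4 dp:

0.5364 mol/L


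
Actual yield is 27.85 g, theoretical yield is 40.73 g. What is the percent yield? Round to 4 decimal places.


% yield = 100 * actual / theoretical
% yield = 100 * 27.85 / 40.73
% yield = 68.3771176 %, rounded to 4 dp:

68.3771 %


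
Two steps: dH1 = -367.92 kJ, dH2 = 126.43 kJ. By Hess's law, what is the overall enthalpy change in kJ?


Hess's law: enthalpy is a state function, so add the step enthalpies.
dH_total = dH1 + dH2 = -367.92 + (126.43)
dH_total = -241.49 kJ:

-241.49 kJ


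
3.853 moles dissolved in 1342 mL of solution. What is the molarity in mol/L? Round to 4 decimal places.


Convert volume to liters: V_L = V_mL / 1000.
V_L = 1342 / 1000 = 1.342 L
M = n / V_L = 3.853 / 1.342
M = 2.87108793 mol/L, rounded to 4 dp:

2.8711 mol/L


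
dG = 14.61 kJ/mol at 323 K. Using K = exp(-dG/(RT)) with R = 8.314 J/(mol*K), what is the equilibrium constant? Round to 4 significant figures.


dG is in kJ/mol; multiply by 1000 to match R in J/(mol*K).
RT = 8.314 * 323 = 2685.422 J/mol
exponent = -dG*1000 / (RT) = -(14.61*1000) / 2685.422 = -5.4404857
K = exp(-5.4404857)
K = 0.0043373761, rounded to 4 significant figures:

0.004337


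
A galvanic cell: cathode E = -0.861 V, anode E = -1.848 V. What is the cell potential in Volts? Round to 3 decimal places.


Standard cell potential: E_cell = E_cathode - E_anode.
E_cell = -0.861 - (-1.848)
E_cell = 0.987 V, rounded to 3 dp:

0.987 V


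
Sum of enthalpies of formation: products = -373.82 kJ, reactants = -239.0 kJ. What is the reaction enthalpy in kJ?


dH_rxn = sum(dH_f products) - sum(dH_f reactants)
dH_rxn = -373.82 - (-239.0)
dH_rxn = -134.82 kJ:

-134.82 kJ


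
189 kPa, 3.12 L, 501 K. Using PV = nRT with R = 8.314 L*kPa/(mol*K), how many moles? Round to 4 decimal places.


PV = nRT, solve for n = PV / (RT).
PV = 189 * 3.12 = 589.68
RT = 8.314 * 501 = 4165.314
n = 589.68 / 4165.314
n = 0.14156916 mol, rounded to 4 dp:

0.1416 mol


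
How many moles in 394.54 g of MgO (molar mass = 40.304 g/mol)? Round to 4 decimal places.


n = mass / M
n = 394.54 / 40.304
n = 9.78910282 mol, rounded to 4 dp:

9.7891 mol


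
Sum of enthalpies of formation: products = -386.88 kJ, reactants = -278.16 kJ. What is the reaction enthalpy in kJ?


dH_rxn = sum(dH_f products) - sum(dH_f reactants)
dH_rxn = -386.88 - (-278.16)
dH_rxn = -108.72 kJ:

-108.72 kJ


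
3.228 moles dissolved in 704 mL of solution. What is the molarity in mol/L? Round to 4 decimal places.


Convert volume to liters: V_L = V_mL / 1000.
V_L = 704 / 1000 = 0.704 L
M = n / V_L = 3.228 / 0.704
M = 4.58522727 mol/L, rounded to 4 dp:

4.5852 mol/L


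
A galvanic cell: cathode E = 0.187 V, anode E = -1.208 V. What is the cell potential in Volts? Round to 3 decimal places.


Standard cell potential: E_cell = E_cathode - E_anode.
E_cell = 0.187 - (-1.208)
E_cell = 1.395 V, rounded to 3 dp:

1.395 V


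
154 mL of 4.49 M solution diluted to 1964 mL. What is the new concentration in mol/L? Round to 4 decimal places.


Dilution: M1*V1 = M2*V2, solve for M2.
M2 = M1*V1 / V2
M2 = 4.49 * 154 / 1964
M2 = 691.46 / 1964
M2 = 0.35206721 mol/L, rounded to 4 dp:

0.3521 mol/L


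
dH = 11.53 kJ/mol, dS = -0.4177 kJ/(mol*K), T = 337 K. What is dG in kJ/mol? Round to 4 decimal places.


Gibbs: dG = dH - T*dS (consistent units, dS already in kJ/(mol*K)).
T*dS = 337 * -0.4177 = -140.7649
dG = 11.53 - (-140.7649)
dG = 152.2949 kJ/mol, rounded to 4 dp:

152.2949 kJ/mol


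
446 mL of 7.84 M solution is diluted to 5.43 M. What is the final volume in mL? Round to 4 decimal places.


Dilution: M1*V1 = M2*V2, solve for V2.
V2 = M1*V1 / M2
V2 = 7.84 * 446 / 5.43
V2 = 3496.64 / 5.43
V2 = 643.94843462 mL, rounded to 4 dp:

643.9484 mL


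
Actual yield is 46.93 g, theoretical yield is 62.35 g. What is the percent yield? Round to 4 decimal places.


% yield = 100 * actual / theoretical
% yield = 100 * 46.93 / 62.35
% yield = 75.26864475 %, rounded to 4 dp:

75.2686 %


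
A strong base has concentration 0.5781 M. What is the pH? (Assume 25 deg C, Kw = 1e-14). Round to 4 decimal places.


A strong base dissociates completely, so [OH-] equals the given concentration.
pOH = -log10([OH-]) = -log10(0.5781) = 0.237997
pH = 14 - pOH = 14 - 0.237997
pH = 13.762003, rounded to 4 dp:

13.7620


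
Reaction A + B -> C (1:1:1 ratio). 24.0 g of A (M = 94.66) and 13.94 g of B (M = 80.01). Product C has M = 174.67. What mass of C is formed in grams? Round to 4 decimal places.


Find moles of each reactant; the smaller value is the limiting reagent in a 1:1:1 reaction, so moles_C equals moles of the limiter.
n_A = mass_A / M_A = 24.0 / 94.66 = 0.253539 mol
n_B = mass_B / M_B = 13.94 / 80.01 = 0.174228 mol
Limiting reagent: B (smaller), n_limiting = 0.174228 mol
mass_C = n_limiting * M_C = 0.174228 * 174.67
mass_C = 30.43240476 g, rounded to 4 dp:

30.4324 g


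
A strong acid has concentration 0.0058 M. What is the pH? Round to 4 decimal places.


A strong acid dissociates completely, so [H+] equals the given concentration.
pH = -log10([H+]) = -log10(0.0058)
pH = 2.23657201, rounded to 4 dp:

2.2366


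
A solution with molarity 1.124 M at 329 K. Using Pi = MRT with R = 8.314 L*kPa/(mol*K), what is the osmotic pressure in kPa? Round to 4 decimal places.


Osmotic pressure (van't Hoff): Pi = M*R*T.
RT = 8.314 * 329 = 2735.306
Pi = 1.124 * 2735.306
Pi = 3074.483944 kPa, rounded to 4 dp:

3074.4839 kPa


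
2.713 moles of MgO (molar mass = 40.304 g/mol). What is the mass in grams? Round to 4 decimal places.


mass = n * M
mass = 2.713 * 40.304
mass = 109.344752 g, rounded to 4 dp:

109.3448 g


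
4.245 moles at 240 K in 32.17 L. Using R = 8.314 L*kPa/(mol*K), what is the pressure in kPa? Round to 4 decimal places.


PV = nRT, solve for P = nRT / V.
nRT = 4.245 * 8.314 * 240 = 8470.3032
P = 8470.3032 / 32.17
P = 263.29820329 kPa, rounded to 4 dp:

263.2982 kPa


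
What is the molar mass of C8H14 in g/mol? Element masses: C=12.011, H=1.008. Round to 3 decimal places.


M = sum(count * atomic_mass) over atoms.
M = 8*12.011 + 14*1.008
M = 96.088 + 14.112
M = 110.2 g/mol, rounded to 3 dp:

110.200 g/mol


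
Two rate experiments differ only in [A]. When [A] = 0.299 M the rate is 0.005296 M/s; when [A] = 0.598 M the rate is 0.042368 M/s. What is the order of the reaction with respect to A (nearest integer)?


Rate is proportional to [A]^n, so rate2/rate1 = ([A]2/[A]1)^n. Take logs to solve for n.
rate2/rate1 = 0.042368 / 0.005296 = 8.0
[A]2/[A]1 = 0.598 / 0.299 = 2.0
n = ln(8.0) / ln(2.0) = 3.0
Nearest integer order:

3


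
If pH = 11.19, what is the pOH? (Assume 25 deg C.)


At 25 deg C, pH + pOH = 14.
pOH = 14 - pH = 14 - 11.19
pOH = 2.81:

2.81


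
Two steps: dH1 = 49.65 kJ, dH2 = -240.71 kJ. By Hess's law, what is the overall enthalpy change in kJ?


Hess's law: enthalpy is a state function, so add the step enthalpies.
dH_total = dH1 + dH2 = 49.65 + (-240.71)
dH_total = -191.06 kJ:

-191.06 kJ


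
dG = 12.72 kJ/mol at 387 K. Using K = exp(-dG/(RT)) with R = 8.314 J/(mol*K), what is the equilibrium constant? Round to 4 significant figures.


dG is in kJ/mol; multiply by 1000 to match R in J/(mol*K).
RT = 8.314 * 387 = 3217.518 J/mol
exponent = -dG*1000 / (RT) = -(12.72*1000) / 3217.518 = -3.95335784
K = exp(-3.95335784)
K = 0.019190156, rounded to 4 significant figures:

0.01919


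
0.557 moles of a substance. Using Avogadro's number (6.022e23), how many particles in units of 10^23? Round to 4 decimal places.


N = n * NA, then divide by 1e23 for the requested units.
N / 1e23 = n * 6.022
N / 1e23 = 0.557 * 6.022
N / 1e23 = 3.354254, rounded to 4 dp:

3.3543


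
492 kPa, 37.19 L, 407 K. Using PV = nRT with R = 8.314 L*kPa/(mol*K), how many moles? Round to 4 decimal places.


PV = nRT, solve for n = PV / (RT).
PV = 492 * 37.19 = 18297.48
RT = 8.314 * 407 = 3383.798
n = 18297.48 / 3383.798
n = 5.40737952 mol, rounded to 4 dp:

5.4074 mol


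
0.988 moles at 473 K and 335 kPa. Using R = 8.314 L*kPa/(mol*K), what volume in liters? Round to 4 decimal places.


PV = nRT, solve for V = nRT / P.
nRT = 0.988 * 8.314 * 473 = 3885.3317
V = 3885.3317 / 335
V = 11.59800507 L, rounded to 4 dp:

11.5980 L


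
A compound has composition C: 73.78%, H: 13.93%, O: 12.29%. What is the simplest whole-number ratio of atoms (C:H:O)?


Assume 100 g of compound, divide each mass% by atomic mass to get moles, then normalize by the smallest to get a raw atom ratio.
Moles per 100 g: C: 73.78/12.011 = 6.1427, H: 13.93/1.008 = 13.8194, O: 12.29/15.999 = 0.7682
Raw ratio (divide by min = 0.7682): C: 7.997, H: 17.99, O: 1.0
Multiply by 1 to clear fractions: C: 7.997 ~= 8, H: 17.99 ~= 18, O: 1.0 ~= 1
Reduce by GCD to get the simplest whole-number ratio:

8:18:1


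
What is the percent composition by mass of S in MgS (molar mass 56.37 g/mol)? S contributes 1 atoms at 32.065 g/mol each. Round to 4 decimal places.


pct = 100 * (n_elem * M_elem) / M_total
mass_contribution = 1 * 32.065 = 32.065 g/mol
pct = 100 * 32.065 / 56.37
pct = 56.88309384 %, rounded to 4 dp:

56.8831 %


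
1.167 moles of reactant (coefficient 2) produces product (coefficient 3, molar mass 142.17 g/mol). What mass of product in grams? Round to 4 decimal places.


Use the coefficient ratio to convert reactant moles to product moles, then multiply by the product's molar mass.
moles_P = moles_R * (coeff_P / coeff_R) = 1.167 * (3/2) = 1.7505
mass_P = moles_P * M_P = 1.7505 * 142.17
mass_P = 248.868585 g, rounded to 4 dp:

248.8686 g


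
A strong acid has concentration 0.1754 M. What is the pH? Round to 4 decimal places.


A strong acid dissociates completely, so [H+] equals the given concentration.
pH = -log10([H+]) = -log10(0.1754)
pH = 0.75597041, rounded to 4 dp:

0.7560


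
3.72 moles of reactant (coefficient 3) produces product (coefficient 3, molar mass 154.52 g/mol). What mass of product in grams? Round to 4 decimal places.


Use the coefficient ratio to convert reactant moles to product moles, then multiply by the product's molar mass.
moles_P = moles_R * (coeff_P / coeff_R) = 3.72 * (3/3) = 3.72
mass_P = moles_P * M_P = 3.72 * 154.52
mass_P = 574.8144 g, rounded to 4 dp:

574.8144 g


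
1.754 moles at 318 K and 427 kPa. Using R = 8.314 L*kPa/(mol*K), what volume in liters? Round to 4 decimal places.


PV = nRT, solve for V = nRT / P.
nRT = 1.754 * 8.314 * 318 = 4637.3164
V = 4637.3164 / 427
V = 10.86022576 L, rounded to 4 dp:

10.8602 L


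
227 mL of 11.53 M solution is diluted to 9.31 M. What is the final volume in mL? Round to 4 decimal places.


Dilution: M1*V1 = M2*V2, solve for V2.
V2 = M1*V1 / M2
V2 = 11.53 * 227 / 9.31
V2 = 2617.31 / 9.31
V2 = 281.12889366 mL, rounded to 4 dp:

281.1289 mL


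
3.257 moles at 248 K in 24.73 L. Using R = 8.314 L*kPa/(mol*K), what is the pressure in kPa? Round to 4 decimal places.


PV = nRT, solve for P = nRT / V.
nRT = 3.257 * 8.314 * 248 = 6715.5171
P = 6715.5171 / 24.73
P = 271.55346138 kPa, rounded to 4 dp:

271.5535 kPa


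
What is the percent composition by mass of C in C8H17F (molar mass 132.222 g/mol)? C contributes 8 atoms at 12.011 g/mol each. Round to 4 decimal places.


pct = 100 * (n_elem * M_elem) / M_total
mass_contribution = 8 * 12.011 = 96.088 g/mol
pct = 100 * 96.088 / 132.222
pct = 72.67171878 %, rounded to 4 dp:

72.6717 %


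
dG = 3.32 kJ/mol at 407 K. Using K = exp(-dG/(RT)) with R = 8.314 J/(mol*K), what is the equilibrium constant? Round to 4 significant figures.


dG is in kJ/mol; multiply by 1000 to match R in J/(mol*K).
RT = 8.314 * 407 = 3383.798 J/mol
exponent = -dG*1000 / (RT) = -(3.32*1000) / 3383.798 = -0.98114604
K = exp(-0.98114604)
K = 0.37488122, rounded to 4 significant figures:

0.3749


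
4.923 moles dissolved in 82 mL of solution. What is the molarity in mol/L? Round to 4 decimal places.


Convert volume to liters: V_L = V_mL / 1000.
V_L = 82 / 1000 = 0.082 L
M = n / V_L = 4.923 / 0.082
M = 60.03658537 mol/L, rounded to 4 dp:

60.0366 mol/L


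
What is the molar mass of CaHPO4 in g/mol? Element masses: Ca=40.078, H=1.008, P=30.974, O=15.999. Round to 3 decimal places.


M = sum(count * atomic_mass) over atoms.
M = 1*40.078 + 1*1.008 + 1*30.974 + 4*15.999
M = 40.078 + 1.008 + 30.974 + 63.996
M = 136.056 g/mol, rounded to 3 dp:

136.056 g/mol


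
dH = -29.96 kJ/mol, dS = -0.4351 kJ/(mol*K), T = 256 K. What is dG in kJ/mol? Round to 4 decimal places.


Gibbs: dG = dH - T*dS (consistent units, dS already in kJ/(mol*K)).
T*dS = 256 * -0.4351 = -111.3856
dG = -29.96 - (-111.3856)
dG = 81.4256 kJ/mol, rounded to 4 dp:

81.4256 kJ/mol


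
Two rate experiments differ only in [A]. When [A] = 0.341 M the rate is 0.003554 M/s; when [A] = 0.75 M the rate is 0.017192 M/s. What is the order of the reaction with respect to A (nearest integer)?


Rate is proportional to [A]^n, so rate2/rate1 = ([A]2/[A]1)^n. Take logs to solve for n.
rate2/rate1 = 0.017192 / 0.003554 = 4.8374
[A]2/[A]1 = 0.75 / 0.341 = 2.1994
n = ln(4.8374) / ln(2.1994) = 2.0
Nearest integer order:

2


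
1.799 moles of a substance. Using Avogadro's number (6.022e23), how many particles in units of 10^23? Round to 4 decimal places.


N = n * NA, then divide by 1e23 for the requested units.
N / 1e23 = n * 6.022
N / 1e23 = 1.799 * 6.022
N / 1e23 = 10.833578, rounded to 4 dp:

10.8336


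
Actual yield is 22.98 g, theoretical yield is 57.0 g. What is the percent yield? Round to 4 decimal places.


% yield = 100 * actual / theoretical
% yield = 100 * 22.98 / 57.0
% yield = 40.31578947 %, rounded to 4 dp:

40.3158 %


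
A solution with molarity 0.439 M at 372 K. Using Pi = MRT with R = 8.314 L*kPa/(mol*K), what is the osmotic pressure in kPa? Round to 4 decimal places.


Osmotic pressure (van't Hoff): Pi = M*R*T.
RT = 8.314 * 372 = 3092.808
Pi = 0.439 * 3092.808
Pi = 1357.742712 kPa, rounded to 4 dp:

1357.7427 kPa


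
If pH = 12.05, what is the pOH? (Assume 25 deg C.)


At 25 deg C, pH + pOH = 14.
pOH = 14 - pH = 14 - 12.05
pOH = 1.95:

1.95


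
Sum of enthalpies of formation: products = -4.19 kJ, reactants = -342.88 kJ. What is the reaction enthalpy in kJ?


dH_rxn = sum(dH_f products) - sum(dH_f reactants)
dH_rxn = -4.19 - (-342.88)
dH_rxn = 338.69 kJ:

338.69 kJ


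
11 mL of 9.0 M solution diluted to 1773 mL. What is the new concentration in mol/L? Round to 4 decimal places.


Dilution: M1*V1 = M2*V2, solve for M2.
M2 = M1*V1 / V2
M2 = 9.0 * 11 / 1773
M2 = 99.0 / 1773
M2 = 0.05583756 mol/L, rounded to 4 dp:

0.0558 mol/L


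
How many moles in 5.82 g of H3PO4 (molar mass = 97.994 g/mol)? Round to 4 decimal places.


n = mass / M
n = 5.82 / 97.994
n = 0.05939139 mol, rounded to 4 dp:

0.0594 mol


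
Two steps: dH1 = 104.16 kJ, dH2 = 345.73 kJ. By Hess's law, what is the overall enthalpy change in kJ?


Hess's law: enthalpy is a state function, so add the step enthalpies.
dH_total = dH1 + dH2 = 104.16 + (345.73)
dH_total = 449.89 kJ:

449.89 kJ


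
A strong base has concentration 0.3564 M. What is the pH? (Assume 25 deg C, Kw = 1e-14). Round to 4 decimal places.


A strong base dissociates completely, so [OH-] equals the given concentration.
pOH = -log10([OH-]) = -log10(0.3564) = 0.448062
pH = 14 - pOH = 14 - 0.448062
pH = 13.551938, rounded to 4 dp:

13.5519


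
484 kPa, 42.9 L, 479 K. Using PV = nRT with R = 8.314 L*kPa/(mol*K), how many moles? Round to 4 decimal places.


PV = nRT, solve for n = PV / (RT).
PV = 484 * 42.9 = 20763.6
RT = 8.314 * 479 = 3982.406
n = 20763.6 / 3982.406
n = 5.21383304 mol, rounded to 4 dp:

5.2138 mol


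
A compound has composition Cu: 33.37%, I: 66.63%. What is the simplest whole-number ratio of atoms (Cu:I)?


Assume 100 g of compound, divide each mass% by atomic mass to get moles, then normalize by the smallest to get a raw atom ratio.
Moles per 100 g: Cu: 33.37/63.546 = 0.5251, I: 66.63/126.904 = 0.525
Raw ratio (divide by min = 0.525): Cu: 1.0, I: 1.0
Multiply by 1 to clear fractions: Cu: 1.0 ~= 1, I: 1.0 ~= 1
Reduce by GCD to get the simplest whole-number ratio:

1:1


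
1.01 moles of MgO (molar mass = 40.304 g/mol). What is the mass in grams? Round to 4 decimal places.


mass = n * M
mass = 1.01 * 40.304
mass = 40.70704 g, rounded to 4 dp:

40.7070 g
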